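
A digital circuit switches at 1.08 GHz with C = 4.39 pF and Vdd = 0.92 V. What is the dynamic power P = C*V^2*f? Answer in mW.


Step 1: V^2 = 0.92^2 = 0.8464 V^2
Step 2: P = C*V^2*f = 4.39e-12 F * 0.8464 * 1.08e9 Hz
Step 3: P = 4.01295168e-03 W
Step 4: P = 4.013 mW

4.013


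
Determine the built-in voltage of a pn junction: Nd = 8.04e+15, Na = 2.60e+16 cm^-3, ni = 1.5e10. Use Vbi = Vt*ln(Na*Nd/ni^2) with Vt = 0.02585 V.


Step 1: Compute Na*Nd/ni^2 = 2.60e+16 * 8.04e+15 / (1.5e10)^2 = 9.2907e+11
Step 2: ln(9.2907e+11) = 27.5574
Step 3: Vbi = 0.02585 * 27.5574 = 0.712 V

0.712


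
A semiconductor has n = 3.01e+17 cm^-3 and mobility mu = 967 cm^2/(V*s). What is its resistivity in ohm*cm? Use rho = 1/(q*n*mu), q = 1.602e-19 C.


Step 1: sigma = q * n * mu = 1.602e-19 * 3.01e+17 * 967 = 4.66289e+01 S/cm
Step 2: rho = 1 / sigma = 1 / 4.66289e+01 = 0.02145 ohm*cm

0.02145


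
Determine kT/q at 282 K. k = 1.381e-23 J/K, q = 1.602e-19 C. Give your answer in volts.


Step 1: kT = 1.381e-23 * 282 = 3.89442e-21 J
Step 2: Vt = kT/q = 3.89442e-21 / 1.602e-19
Step 3: Vt = 0.02431 V

0.02431


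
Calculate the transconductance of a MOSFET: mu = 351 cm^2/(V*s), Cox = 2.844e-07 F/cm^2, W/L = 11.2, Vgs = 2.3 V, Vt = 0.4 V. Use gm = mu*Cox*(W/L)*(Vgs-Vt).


Step 1: Vov = Vgs - Vt = 2.3 - 0.4 = 1.9 V
Step 2: gm = mu * Cox * (W/L) * Vov
Step 3: gm = 351 * 2.844e-07 * 11.2 * 1.9 = 2.12e-03 S

2.12e-03


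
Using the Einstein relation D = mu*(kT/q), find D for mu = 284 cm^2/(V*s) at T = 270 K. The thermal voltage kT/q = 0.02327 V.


Step 1: D = mu * (kT/q)
Step 2: D = 284 * 0.02327
Step 3: D = 6.61 cm^2/s

6.61


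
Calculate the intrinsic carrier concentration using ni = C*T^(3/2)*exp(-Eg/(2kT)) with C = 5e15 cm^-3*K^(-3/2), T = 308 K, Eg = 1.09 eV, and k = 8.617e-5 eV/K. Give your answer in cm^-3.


Step 1: Compute kT = 8.617e-5 * 308 = 0.02654036 eV
Step 2: Exponent = -Eg/(2kT) = -1.09/(2*0.02654036) = -20.53476
Step 3: T^(3/2) = 308^1.5 = 5405.38
Step 4: ni = 5e15 * 5405.38 * exp(-20.53476) = 3.26e+10 cm^-3

3.26e+10


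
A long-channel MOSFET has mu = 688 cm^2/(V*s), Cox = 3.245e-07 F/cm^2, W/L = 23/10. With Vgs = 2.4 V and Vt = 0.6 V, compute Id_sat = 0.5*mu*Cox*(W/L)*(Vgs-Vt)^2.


Step 1: Overdrive voltage Vov = Vgs - Vt = 2.4 - 0.6 = 1.8 V
Step 2: W/L = 23/10 = 2.3
Step 3: Id = 0.5 * 688 * 3.245e-07 * 2.3 * 1.8^2
Step 4: Id = 8.32e-04 A

8.32e-04


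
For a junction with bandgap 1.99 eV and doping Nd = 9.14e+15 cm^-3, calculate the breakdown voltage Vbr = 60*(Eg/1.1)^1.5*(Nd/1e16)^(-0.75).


Step 1: Eg/1.1 = 1.99/1.1 = 1.809091
Step 2: (Eg/1.1)^1.5 = 1.809091^1.5 = 2.433272
Step 3: (Nd/1e16)^(-0.75) = (0.914)^(-0.75) = 1.069770
Step 4: Vbr = 60 * 2.433272 * 1.069770 = 156.2 V

156.2


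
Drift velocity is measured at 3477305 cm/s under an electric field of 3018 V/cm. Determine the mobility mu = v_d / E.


Step 1: mu = v_d / E
Step 2: mu = 3477305 / 3018
Step 3: mu = 1152.19 cm^2/(V*s)

1152.19


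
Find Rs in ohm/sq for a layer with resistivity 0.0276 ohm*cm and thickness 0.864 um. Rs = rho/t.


Step 1: Convert thickness to cm: t = 0.864 um = 8.6400e-05 cm
Step 2: Rs = rho / t = 0.0276 / 8.6400e-05
Step 3: Rs = 319.4 ohm/sq

319.4


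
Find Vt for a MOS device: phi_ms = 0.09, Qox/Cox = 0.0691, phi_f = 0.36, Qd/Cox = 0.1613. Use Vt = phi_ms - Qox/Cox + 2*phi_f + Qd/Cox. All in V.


Step 1: Vt = phi_ms - Qox/Cox + 2*phi_f + Qd/Cox
Step 2: Vt = 0.09 - 0.0691 + 2*0.36 + 0.1613
Step 3: Vt = 0.09 - 0.0691 + 0.72 + 0.1613
Step 4: Vt = 0.9022 V

0.9022


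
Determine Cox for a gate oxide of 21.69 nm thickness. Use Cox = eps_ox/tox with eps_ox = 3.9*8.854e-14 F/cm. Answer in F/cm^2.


Step 1: eps_ox = 3.9 * 8.854e-14 = 3.45306e-13 F/cm
Step 2: tox in cm = 21.69 nm * 1e-7 = 2.1690e-06 cm
Step 3: Cox = 3.45306e-13 / 2.1690e-06 = 1.59e-07 F/cm^2

1.59e-07


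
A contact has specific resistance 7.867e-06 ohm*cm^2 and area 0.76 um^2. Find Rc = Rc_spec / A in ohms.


Step 1: Convert area to cm^2: 0.76 um^2 = 7.6000e-09 cm^2
Step 2: Rc = Rc_spec / A = 7.867e-06 / 7.6000e-09
Step 3: Rc = 1.04e+03 ohms

1.04e+03


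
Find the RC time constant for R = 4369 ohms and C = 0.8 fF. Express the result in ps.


Step 1: tau = R * C
Step 2: tau = 4369 * 0.8 fF = 4369 * 8.0e-16 F
Step 3: tau = 3.4952e-12 s = 3.4952 ps

3.4952


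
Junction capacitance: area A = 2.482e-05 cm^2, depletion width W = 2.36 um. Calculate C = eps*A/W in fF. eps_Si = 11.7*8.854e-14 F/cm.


Step 1: eps_Si = 11.7 * 8.854e-14 = 1.035918e-12 F/cm
Step 2: W in cm = 2.36 * 1e-4 = 2.36e-04 cm
Step 3: C = 1.035918e-12 * 2.482e-05 / 2.36e-04 = 1.089470e-13 F
Step 4: C = 108.95 fF

108.95


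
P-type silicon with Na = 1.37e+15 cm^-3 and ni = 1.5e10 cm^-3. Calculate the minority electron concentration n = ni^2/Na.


Step 1: Majority hole concentration p ≈ Na = 1.37e+15 cm^-3
Step 2: n = ni^2 / Na = (1.5e10)^2 / 1.37e+15
Step 3: n = 1.64e+05 cm^-3

1.64e+05


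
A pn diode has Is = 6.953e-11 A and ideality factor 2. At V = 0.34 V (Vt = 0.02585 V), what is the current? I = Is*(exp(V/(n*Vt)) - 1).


Step 1: V/(n*Vt) = 0.34/(2*0.02585) = 6.5764
Step 2: exp(6.5764) = 7.1795e+02
Step 3: I = 6.953e-11 * (7.1795e+02 - 1) = 4.98e-08 A

4.98e-08


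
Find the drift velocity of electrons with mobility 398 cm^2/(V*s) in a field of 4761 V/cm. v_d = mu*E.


Step 1: v_d = mu * E
Step 2: v_d = 398 * 4761 = 1894878
Step 3: v_d = 1.89e+06 cm/s

1.89e+06


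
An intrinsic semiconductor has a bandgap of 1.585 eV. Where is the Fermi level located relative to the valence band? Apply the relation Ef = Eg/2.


Step 1: For an intrinsic semiconductor, the Fermi level sits at midgap.
Step 2: Ef = Eg / 2 = 1.585 / 2 = 0.7925 eV

0.7925


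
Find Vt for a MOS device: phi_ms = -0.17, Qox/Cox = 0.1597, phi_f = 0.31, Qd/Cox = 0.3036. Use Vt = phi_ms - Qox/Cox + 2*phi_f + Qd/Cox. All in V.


Step 1: Vt = phi_ms - Qox/Cox + 2*phi_f + Qd/Cox
Step 2: Vt = -0.17 - 0.1597 + 2*0.31 + 0.3036
Step 3: Vt = -0.17 - 0.1597 + 0.62 + 0.3036
Step 4: Vt = 0.5939 V

0.5939


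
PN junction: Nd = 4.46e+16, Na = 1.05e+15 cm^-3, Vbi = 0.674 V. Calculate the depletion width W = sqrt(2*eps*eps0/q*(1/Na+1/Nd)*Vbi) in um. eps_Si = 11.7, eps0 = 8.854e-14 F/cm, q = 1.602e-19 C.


Step 1: 1/Na + 1/Nd = 1/1.05e+15 + 1/4.46e+16 = 9.74802e-16
Step 2: 2*eps*eps0/q = 2*11.7*8.854e-14/1.602e-19 = 1.293281e+07
Step 3: W^2 = 1.293281e+07 * 9.74802e-16 * 0.674 = 8.49707e-09
Step 4: W = sqrt(8.49707e-09) = 9.218e-05 cm = 0.9218 um

0.9218


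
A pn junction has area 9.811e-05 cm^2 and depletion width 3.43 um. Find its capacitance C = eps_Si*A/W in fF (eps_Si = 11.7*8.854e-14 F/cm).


Step 1: eps_Si = 11.7 * 8.854e-14 = 1.035918e-12 F/cm
Step 2: W in cm = 3.43 * 1e-4 = 3.43e-04 cm
Step 3: C = 1.035918e-12 * 9.811e-05 / 3.43e-04 = 2.963088e-13 F
Step 4: C = 296.31 fF

296.31


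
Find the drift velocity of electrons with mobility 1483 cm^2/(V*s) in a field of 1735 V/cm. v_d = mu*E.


Step 1: v_d = mu * E
Step 2: v_d = 1483 * 1735 = 2573005
Step 3: v_d = 2.57e+06 cm/s

2.57e+06


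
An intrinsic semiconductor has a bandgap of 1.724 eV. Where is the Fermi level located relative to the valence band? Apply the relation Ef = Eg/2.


Step 1: For an intrinsic semiconductor, the Fermi level sits at midgap.
Step 2: Ef = Eg / 2 = 1.724 / 2 = 0.862 eV

0.862


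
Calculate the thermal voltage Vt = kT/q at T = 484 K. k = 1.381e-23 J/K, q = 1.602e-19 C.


Step 1: kT = 1.381e-23 * 484 = 6.68404e-21 J
Step 2: Vt = kT/q = 6.68404e-21 / 1.602e-19
Step 3: Vt = 0.04172 V

0.04172


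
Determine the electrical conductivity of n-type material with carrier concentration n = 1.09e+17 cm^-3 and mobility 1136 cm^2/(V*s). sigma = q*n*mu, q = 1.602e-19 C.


Step 1: sigma = q * n * mu
Step 2: sigma = 1.602e-19 * 1.09e+17 * 1136
Step 3: sigma = 1.984e+01 S/cm

1.984e+01


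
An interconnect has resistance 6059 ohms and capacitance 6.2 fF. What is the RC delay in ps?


Step 1: tau = R * C
Step 2: tau = 6059 * 6.2 fF = 6059 * 6.2e-15 F
Step 3: tau = 3.75658e-11 s = 37.5658 ps

37.5658


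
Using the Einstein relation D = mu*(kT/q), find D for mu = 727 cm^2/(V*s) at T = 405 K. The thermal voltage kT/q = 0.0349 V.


Step 1: D = mu * (kT/q)
Step 2: D = 727 * 0.0349
Step 3: D = 25.37 cm^2/s

25.37


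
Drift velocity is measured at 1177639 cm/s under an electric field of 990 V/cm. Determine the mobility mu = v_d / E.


Step 1: mu = v_d / E
Step 2: mu = 1177639 / 990
Step 3: mu = 1189.53 cm^2/(V*s)

1189.53


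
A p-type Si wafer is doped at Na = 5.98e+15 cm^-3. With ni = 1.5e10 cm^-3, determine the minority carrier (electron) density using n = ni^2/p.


Step 1: Majority hole concentration p ≈ Na = 5.98e+15 cm^-3
Step 2: n = ni^2 / Na = (1.5e10)^2 / 5.98e+15
Step 3: n = 3.76e+04 cm^-3

3.76e+04


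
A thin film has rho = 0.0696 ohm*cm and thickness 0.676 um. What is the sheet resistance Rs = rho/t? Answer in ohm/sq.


Step 1: Convert thickness to cm: t = 0.676 um = 6.7600e-05 cm
Step 2: Rs = rho / t = 0.0696 / 6.7600e-05
Step 3: Rs = 1029.6 ohm/sq

1029.6


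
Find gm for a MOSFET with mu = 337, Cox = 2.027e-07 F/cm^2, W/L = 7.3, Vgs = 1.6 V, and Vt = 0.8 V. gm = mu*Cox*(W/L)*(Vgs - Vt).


Step 1: Vov = Vgs - Vt = 1.6 - 0.8 = 0.8 V
Step 2: gm = mu * Cox * (W/L) * Vov
Step 3: gm = 337 * 2.027e-07 * 7.3 * 0.8 = 3.99e-04 S

3.99e-04


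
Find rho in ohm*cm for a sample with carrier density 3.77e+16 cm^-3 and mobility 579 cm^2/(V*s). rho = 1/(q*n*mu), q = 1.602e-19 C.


Step 1: sigma = q * n * mu = 1.602e-19 * 3.77e+16 * 579 = 3.49689e+00 S/cm
Step 2: rho = 1 / sigma = 1 / 3.49689e+00 = 0.286 ohm*cm

0.286


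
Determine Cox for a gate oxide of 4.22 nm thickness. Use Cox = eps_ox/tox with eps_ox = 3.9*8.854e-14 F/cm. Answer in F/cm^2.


Step 1: eps_ox = 3.9 * 8.854e-14 = 3.45306e-13 F/cm
Step 2: tox in cm = 4.22 nm * 1e-7 = 4.2200e-07 cm
Step 3: Cox = 3.45306e-13 / 4.2200e-07 = 8.18e-07 F/cm^2

8.18e-07


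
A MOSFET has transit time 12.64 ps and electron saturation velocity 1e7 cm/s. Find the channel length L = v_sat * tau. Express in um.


Step 1: tau in seconds = 12.64 ps * 1e-12 = 1.2640e-11 s
Step 2: L = v_sat * tau = 1e7 * 1.2640e-11 = 1.2640e-04 cm
Step 3: L in um = 1.2640e-04 * 1e4 = 1.264 um

1.264


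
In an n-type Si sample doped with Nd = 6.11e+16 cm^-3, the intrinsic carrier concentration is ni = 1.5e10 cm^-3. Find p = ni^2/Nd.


Step 1: Since Nd >> ni, n ≈ Nd = 6.11e+16 cm^-3
Step 2: p = ni^2 / n = (1.5e10)^2 / 6.11e+16
Step 3: p = 2.25e20 / 6.11e+16 = 3.68e+03 cm^-3

3.68e+03


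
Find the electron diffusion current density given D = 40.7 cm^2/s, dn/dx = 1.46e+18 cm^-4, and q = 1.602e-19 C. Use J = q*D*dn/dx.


Step 1: J = q * D * (dn/dx)
Step 2: J = 1.602e-19 * 40.7 * 1.46e+18
Step 3: J = 9.52e+00 A/cm^2

9.52e+00


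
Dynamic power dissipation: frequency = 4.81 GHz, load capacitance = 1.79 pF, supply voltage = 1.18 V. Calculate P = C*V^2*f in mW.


Step 1: V^2 = 1.18^2 = 1.3924 V^2
Step 2: P = C*V^2*f = 1.79e-12 F * 1.3924 * 4.81e9 Hz
Step 3: P = 1.198842476e-02 W
Step 4: P = 11.988 mW

11.988


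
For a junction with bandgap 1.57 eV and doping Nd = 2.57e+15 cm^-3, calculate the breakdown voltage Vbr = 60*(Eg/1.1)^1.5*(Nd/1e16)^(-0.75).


Step 1: Eg/1.1 = 1.57/1.1 = 1.427273
Step 2: (Eg/1.1)^1.5 = 1.427273^1.5 = 1.705142
Step 3: (Nd/1e16)^(-0.75) = (0.257)^(-0.75) = 2.770449
Step 4: Vbr = 60 * 1.705142 * 2.770449 = 283.4 V

283.4


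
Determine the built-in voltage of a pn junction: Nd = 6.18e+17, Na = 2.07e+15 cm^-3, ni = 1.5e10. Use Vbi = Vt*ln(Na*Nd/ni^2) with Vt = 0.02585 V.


Step 1: Compute Na*Nd/ni^2 = 2.07e+15 * 6.18e+17 / (1.5e10)^2 = 5.6856e+12
Step 2: ln(5.6856e+12) = 29.3690
Step 3: Vbi = 0.02585 * 29.3690 = 0.759 V

0.759


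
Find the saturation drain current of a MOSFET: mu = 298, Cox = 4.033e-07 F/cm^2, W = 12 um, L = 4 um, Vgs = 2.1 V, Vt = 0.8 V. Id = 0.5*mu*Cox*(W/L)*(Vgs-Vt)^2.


Step 1: Overdrive voltage Vov = Vgs - Vt = 2.1 - 0.8 = 1.3 V
Step 2: W/L = 12/4 = 3
Step 3: Id = 0.5 * 298 * 4.033e-07 * 3 * 1.3^2
Step 4: Id = 3.05e-04 A

3.05e-04


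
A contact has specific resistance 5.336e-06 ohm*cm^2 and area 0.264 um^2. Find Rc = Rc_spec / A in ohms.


Step 1: Convert area to cm^2: 0.264 um^2 = 2.6400e-09 cm^2
Step 2: Rc = Rc_spec / A = 5.336e-06 / 2.6400e-09
Step 3: Rc = 2.02e+03 ohms

2.02e+03


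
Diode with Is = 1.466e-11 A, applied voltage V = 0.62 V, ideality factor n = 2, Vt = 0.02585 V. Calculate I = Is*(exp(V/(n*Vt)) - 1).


Step 1: V/(n*Vt) = 0.62/(2*0.02585) = 11.9923
Step 2: exp(11.9923) = 1.6151e+05
Step 3: I = 1.466e-11 * (1.6151e+05 - 1) = 2.37e-06 A

2.37e-06


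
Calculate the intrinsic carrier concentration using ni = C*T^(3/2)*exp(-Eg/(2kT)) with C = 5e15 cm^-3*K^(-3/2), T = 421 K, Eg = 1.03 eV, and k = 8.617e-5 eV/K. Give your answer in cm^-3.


Step 1: Compute kT = 8.617e-5 * 421 = 0.03627757 eV
Step 2: Exponent = -Eg/(2kT) = -1.03/(2*0.03627757) = -14.19610
Step 3: T^(3/2) = 421^1.5 = 8638.20
Step 4: ni = 5e15 * 8638.20 * exp(-14.19610) = 2.95e+13 cm^-3

2.95e+13


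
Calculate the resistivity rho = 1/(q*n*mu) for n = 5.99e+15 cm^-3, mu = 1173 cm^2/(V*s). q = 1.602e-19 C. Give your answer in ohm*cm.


Step 1: sigma = q * n * mu = 1.602e-19 * 5.99e+15 * 1173 = 1.12561e+00 S/cm
Step 2: rho = 1 / sigma = 1 / 1.12561e+00 = 0.8884 ohm*cm

0.8884


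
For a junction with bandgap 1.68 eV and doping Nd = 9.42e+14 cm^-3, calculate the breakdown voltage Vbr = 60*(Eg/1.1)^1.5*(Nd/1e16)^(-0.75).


Step 1: Eg/1.1 = 1.68/1.1 = 1.527273
Step 2: (Eg/1.1)^1.5 = 1.527273^1.5 = 1.887448
Step 3: (Nd/1e16)^(-0.75) = (0.0942)^(-0.75) = 5.881144
Step 4: Vbr = 60 * 1.887448 * 5.881144 = 666.0 V

666.0


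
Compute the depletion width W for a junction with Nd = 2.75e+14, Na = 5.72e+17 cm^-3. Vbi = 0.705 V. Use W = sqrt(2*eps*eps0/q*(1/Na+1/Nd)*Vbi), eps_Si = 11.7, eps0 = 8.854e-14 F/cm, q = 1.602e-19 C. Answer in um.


Step 1: 1/Na + 1/Nd = 1/5.72e+17 + 1/2.75e+14 = 3.63811e-15
Step 2: 2*eps*eps0/q = 2*11.7*8.854e-14/1.602e-19 = 1.293281e+07
Step 3: W^2 = 1.293281e+07 * 3.63811e-15 * 0.705 = 3.31709e-08
Step 4: W = sqrt(3.31709e-08) = 1.821e-04 cm = 1.821 um

1.821


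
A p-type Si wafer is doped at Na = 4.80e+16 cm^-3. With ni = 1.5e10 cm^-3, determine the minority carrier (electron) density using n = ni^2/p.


Step 1: Majority hole concentration p ≈ Na = 4.80e+16 cm^-3
Step 2: n = ni^2 / Na = (1.5e10)^2 / 4.80e+16
Step 3: n = 4.69e+03 cm^-3

4.69e+03


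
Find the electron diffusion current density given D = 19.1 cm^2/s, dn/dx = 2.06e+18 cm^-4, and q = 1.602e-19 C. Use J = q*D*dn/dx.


Step 1: J = q * D * (dn/dx)
Step 2: J = 1.602e-19 * 19.1 * 2.06e+18
Step 3: J = 6.30e+00 A/cm^2

6.30e+00


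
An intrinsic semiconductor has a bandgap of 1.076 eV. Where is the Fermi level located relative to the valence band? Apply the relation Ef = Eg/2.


Step 1: For an intrinsic semiconductor, the Fermi level sits at midgap.
Step 2: Ef = Eg / 2 = 1.076 / 2 = 0.538 eV

0.538


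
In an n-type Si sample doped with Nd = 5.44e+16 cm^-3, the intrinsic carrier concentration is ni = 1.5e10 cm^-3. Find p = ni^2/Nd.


Step 1: Since Nd >> ni, n ≈ Nd = 5.44e+16 cm^-3
Step 2: p = ni^2 / n = (1.5e10)^2 / 5.44e+16
Step 3: p = 2.25e20 / 5.44e+16 = 4.14e+03 cm^-3

4.14e+03


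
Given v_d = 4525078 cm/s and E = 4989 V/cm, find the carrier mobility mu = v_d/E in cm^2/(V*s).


Step 1: mu = v_d / E
Step 2: mu = 4525078 / 4989
Step 3: mu = 907.01 cm^2/(V*s)

907.01


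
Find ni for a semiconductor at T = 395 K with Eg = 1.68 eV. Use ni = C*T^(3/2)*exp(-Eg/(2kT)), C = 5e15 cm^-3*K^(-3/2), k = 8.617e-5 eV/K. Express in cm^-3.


Step 1: Compute kT = 8.617e-5 * 395 = 0.03403715 eV
Step 2: Exponent = -Eg/(2kT) = -1.68/(2*0.03403715) = -24.67892
Step 3: T^(3/2) = 395^1.5 = 7850.47
Step 4: ni = 5e15 * 7850.47 * exp(-24.67892) = 7.52e+08 cm^-3

7.52e+08


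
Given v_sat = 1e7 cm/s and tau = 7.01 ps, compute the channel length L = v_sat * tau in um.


Step 1: tau in seconds = 7.01 ps * 1e-12 = 7.0100e-12 s
Step 2: L = v_sat * tau = 1e7 * 7.0100e-12 = 7.0100e-05 cm
Step 3: L in um = 7.0100e-05 * 1e4 = 0.701 um

0.701


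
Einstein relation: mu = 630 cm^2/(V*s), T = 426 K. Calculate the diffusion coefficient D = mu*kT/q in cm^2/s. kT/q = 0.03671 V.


Step 1: D = mu * (kT/q)
Step 2: D = 630 * 0.03671
Step 3: D = 23.13 cm^2/s

23.13


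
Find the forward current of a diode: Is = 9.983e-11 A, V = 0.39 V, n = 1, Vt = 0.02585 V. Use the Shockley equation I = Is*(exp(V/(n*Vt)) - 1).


Step 1: V/(n*Vt) = 0.39/(1*0.02585) = 15.0870
Step 2: exp(15.0870) = 3.5662e+06
Step 3: I = 9.983e-11 * (3.5662e+06 - 1) = 3.56e-04 A

3.56e-04


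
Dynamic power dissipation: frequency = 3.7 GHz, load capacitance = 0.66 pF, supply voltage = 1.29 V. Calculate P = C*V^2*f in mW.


Step 1: V^2 = 1.29^2 = 1.6641 V^2
Step 2: P = C*V^2*f = 0.66e-12 F * 1.6641 * 3.7e9 Hz
Step 3: P = 4.0637322e-03 W
Step 4: P = 4.064 mW

4.064


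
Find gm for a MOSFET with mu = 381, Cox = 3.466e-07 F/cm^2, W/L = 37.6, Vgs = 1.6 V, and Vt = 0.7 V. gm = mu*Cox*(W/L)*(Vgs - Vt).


Step 1: Vov = Vgs - Vt = 1.6 - 0.7 = 0.9 V
Step 2: gm = mu * Cox * (W/L) * Vov
Step 3: gm = 381 * 3.466e-07 * 37.6 * 0.9 = 4.47e-03 S

4.47e-03


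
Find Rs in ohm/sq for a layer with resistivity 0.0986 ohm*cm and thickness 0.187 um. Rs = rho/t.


Step 1: Convert thickness to cm: t = 0.187 um = 1.8700e-05 cm
Step 2: Rs = rho / t = 0.0986 / 1.8700e-05
Step 3: Rs = 5272.7 ohm/sq

5272.7


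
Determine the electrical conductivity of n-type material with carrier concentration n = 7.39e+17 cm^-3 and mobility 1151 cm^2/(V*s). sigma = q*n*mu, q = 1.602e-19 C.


Step 1: sigma = q * n * mu
Step 2: sigma = 1.602e-19 * 7.39e+17 * 1151
Step 3: sigma = 1.363e+02 S/cm

1.363e+02


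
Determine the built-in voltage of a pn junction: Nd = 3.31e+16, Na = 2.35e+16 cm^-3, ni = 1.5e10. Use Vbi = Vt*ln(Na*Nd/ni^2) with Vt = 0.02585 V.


Step 1: Compute Na*Nd/ni^2 = 2.35e+16 * 3.31e+16 / (1.5e10)^2 = 3.4571e+12
Step 2: ln(3.4571e+12) = 28.8715
Step 3: Vbi = 0.02585 * 28.8715 = 0.746 V

0.746


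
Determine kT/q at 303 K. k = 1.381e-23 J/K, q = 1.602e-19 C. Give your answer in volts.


Step 1: kT = 1.381e-23 * 303 = 4.18443e-21 J
Step 2: Vt = kT/q = 4.18443e-21 / 1.602e-19
Step 3: Vt = 0.02612 V

0.02612


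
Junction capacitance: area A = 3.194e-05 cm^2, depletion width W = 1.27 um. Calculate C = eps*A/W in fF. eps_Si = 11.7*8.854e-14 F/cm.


Step 1: eps_Si = 11.7 * 8.854e-14 = 1.035918e-12 F/cm
Step 2: W in cm = 1.27 * 1e-4 = 1.27e-04 cm
Step 3: C = 1.035918e-12 * 3.194e-05 / 1.27e-04 = 2.605293e-13 F
Step 4: C = 260.53 fF

260.53


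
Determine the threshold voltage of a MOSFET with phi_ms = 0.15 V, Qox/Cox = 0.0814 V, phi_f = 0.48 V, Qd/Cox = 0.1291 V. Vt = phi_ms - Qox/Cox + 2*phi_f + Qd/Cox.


Step 1: Vt = phi_ms - Qox/Cox + 2*phi_f + Qd/Cox
Step 2: Vt = 0.15 - 0.0814 + 2*0.48 + 0.1291
Step 3: Vt = 0.15 - 0.0814 + 0.96 + 0.1291
Step 4: Vt = 1.1577 V

1.1577


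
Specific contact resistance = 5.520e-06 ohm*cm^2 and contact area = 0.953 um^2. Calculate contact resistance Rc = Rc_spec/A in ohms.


Step 1: Convert area to cm^2: 0.953 um^2 = 9.5300e-09 cm^2
Step 2: Rc = Rc_spec / A = 5.520e-06 / 9.5300e-09
Step 3: Rc = 5.79e+02 ohms

5.79e+02


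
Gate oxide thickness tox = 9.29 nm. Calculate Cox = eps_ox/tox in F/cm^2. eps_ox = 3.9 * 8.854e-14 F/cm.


Step 1: eps_ox = 3.9 * 8.854e-14 = 3.45306e-13 F/cm
Step 2: tox in cm = 9.29 nm * 1e-7 = 9.2900e-07 cm
Step 3: Cox = 3.45306e-13 / 9.2900e-07 = 3.72e-07 F/cm^2

3.72e-07


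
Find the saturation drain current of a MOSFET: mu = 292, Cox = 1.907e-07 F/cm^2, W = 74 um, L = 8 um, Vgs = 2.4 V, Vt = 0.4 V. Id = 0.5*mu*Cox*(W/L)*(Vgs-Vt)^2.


Step 1: Overdrive voltage Vov = Vgs - Vt = 2.4 - 0.4 = 2.0 V
Step 2: W/L = 74/8 = 9.25
Step 3: Id = 0.5 * 292 * 1.907e-07 * 9.25 * 2.0^2
Step 4: Id = 1.03e-03 A

1.03e-03


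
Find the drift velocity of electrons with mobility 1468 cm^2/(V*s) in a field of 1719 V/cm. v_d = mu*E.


Step 1: v_d = mu * E
Step 2: v_d = 1468 * 1719 = 2523492
Step 3: v_d = 2.52e+06 cm/s

2.52e+06


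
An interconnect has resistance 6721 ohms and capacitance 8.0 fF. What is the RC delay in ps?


Step 1: tau = R * C
Step 2: tau = 6721 * 8.0 fF = 6721 * 8.0e-15 F
Step 3: tau = 5.3768e-11 s = 53.768 ps

53.768


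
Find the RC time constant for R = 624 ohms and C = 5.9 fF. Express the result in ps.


Step 1: tau = R * C
Step 2: tau = 624 * 5.9 fF = 624 * 5.9e-15 F
Step 3: tau = 3.6816e-12 s = 3.6816 ps

3.6816


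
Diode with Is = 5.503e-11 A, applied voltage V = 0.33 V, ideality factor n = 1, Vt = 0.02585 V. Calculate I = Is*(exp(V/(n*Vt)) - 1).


Step 1: V/(n*Vt) = 0.33/(1*0.02585) = 12.7660
Step 2: exp(12.7660) = 3.5011e+05
Step 3: I = 5.503e-11 * (3.5011e+05 - 1) = 1.93e-05 A

1.93e-05


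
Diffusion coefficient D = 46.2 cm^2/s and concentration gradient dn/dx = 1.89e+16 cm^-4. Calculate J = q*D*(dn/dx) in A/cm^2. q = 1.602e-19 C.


Step 1: J = q * D * (dn/dx)
Step 2: J = 1.602e-19 * 46.2 * 1.89e+16
Step 3: J = 1.40e-01 A/cm^2

1.40e-01


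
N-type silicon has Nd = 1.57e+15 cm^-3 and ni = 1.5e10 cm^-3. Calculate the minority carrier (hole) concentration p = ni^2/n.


Step 1: Since Nd >> ni, n ≈ Nd = 1.57e+15 cm^-3
Step 2: p = ni^2 / n = (1.5e10)^2 / 1.57e+15
Step 3: p = 2.25e20 / 1.57e+15 = 1.43e+05 cm^-3

1.43e+05


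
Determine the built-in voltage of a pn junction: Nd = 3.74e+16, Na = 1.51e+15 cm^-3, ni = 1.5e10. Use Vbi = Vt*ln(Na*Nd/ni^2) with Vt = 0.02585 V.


Step 1: Compute Na*Nd/ni^2 = 1.51e+15 * 3.74e+16 / (1.5e10)^2 = 2.5100e+11
Step 2: ln(2.5100e+11) = 26.2487
Step 3: Vbi = 0.02585 * 26.2487 = 0.679 V

0.679


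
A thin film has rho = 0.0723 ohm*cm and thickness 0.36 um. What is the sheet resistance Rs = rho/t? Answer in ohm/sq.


Step 1: Convert thickness to cm: t = 0.36 um = 3.6000e-05 cm
Step 2: Rs = rho / t = 0.0723 / 3.6000e-05
Step 3: Rs = 2008.3 ohm/sq

2008.3


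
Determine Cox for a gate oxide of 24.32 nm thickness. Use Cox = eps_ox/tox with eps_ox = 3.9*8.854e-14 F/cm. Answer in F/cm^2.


Step 1: eps_ox = 3.9 * 8.854e-14 = 3.45306e-13 F/cm
Step 2: tox in cm = 24.32 nm * 1e-7 = 2.4320e-06 cm
Step 3: Cox = 3.45306e-13 / 2.4320e-06 = 1.42e-07 F/cm^2

1.42e-07


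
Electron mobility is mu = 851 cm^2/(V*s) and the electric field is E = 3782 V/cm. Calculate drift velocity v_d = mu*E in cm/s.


Step 1: v_d = mu * E
Step 2: v_d = 851 * 3782 = 3218482
Step 3: v_d = 3.22e+06 cm/s

3.22e+06


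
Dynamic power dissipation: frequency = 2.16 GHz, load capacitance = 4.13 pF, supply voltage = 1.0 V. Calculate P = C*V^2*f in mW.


Step 1: V^2 = 1.0^2 = 1.0 V^2
Step 2: P = C*V^2*f = 4.13e-12 F * 1.0 * 2.16e9 Hz
Step 3: P = 8.9208e-03 W
Step 4: P = 8.921 mW

8.921


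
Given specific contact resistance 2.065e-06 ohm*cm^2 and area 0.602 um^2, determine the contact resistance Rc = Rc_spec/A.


Step 1: Convert area to cm^2: 0.602 um^2 = 6.0200e-09 cm^2
Step 2: Rc = Rc_spec / A = 2.065e-06 / 6.0200e-09
Step 3: Rc = 3.43e+02 ohms

3.43e+02


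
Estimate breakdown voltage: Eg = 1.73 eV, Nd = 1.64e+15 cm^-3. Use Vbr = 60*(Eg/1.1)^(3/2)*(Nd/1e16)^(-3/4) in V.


Step 1: Eg/1.1 = 1.73/1.1 = 1.572727
Step 2: (Eg/1.1)^1.5 = 1.572727^1.5 = 1.972332
Step 3: (Nd/1e16)^(-0.75) = (0.164)^(-0.75) = 3.880316
Step 4: Vbr = 60 * 1.972332 * 3.880316 = 459.2 V

459.2


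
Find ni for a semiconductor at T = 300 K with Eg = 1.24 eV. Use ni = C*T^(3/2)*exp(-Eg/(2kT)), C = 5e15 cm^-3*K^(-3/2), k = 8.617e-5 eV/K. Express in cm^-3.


Step 1: Compute kT = 8.617e-5 * 300 = 0.025851 eV
Step 2: Exponent = -Eg/(2kT) = -1.24/(2*0.025851) = -23.98360
Step 3: T^(3/2) = 300^1.5 = 5196.15
Step 4: ni = 5e15 * 5196.15 * exp(-23.98360) = 9.97e+08 cm^-3

9.97e+08


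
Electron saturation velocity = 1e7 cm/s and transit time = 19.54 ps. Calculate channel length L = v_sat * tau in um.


Step 1: tau in seconds = 19.54 ps * 1e-12 = 1.9540e-11 s
Step 2: L = v_sat * tau = 1e7 * 1.9540e-11 = 1.9540e-04 cm
Step 3: L in um = 1.9540e-04 * 1e4 = 1.954 um

1.954


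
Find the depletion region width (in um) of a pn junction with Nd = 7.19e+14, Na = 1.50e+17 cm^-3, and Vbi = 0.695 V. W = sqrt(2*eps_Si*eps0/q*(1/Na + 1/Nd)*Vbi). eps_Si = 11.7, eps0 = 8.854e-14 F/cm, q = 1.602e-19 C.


Step 1: 1/Na + 1/Nd = 1/1.50e+17 + 1/7.19e+14 = 1.39749e-15
Step 2: 2*eps*eps0/q = 2*11.7*8.854e-14/1.602e-19 = 1.293281e+07
Step 3: W^2 = 1.293281e+07 * 1.39749e-15 * 0.695 = 1.25611e-08
Step 4: W = sqrt(1.25611e-08) = 1.121e-04 cm = 1.121 um

1.121


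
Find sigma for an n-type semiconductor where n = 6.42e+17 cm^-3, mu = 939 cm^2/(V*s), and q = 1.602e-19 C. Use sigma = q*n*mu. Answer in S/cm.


Step 1: sigma = q * n * mu
Step 2: sigma = 1.602e-19 * 6.42e+17 * 939
Step 3: sigma = 9.657e+01 S/cm

9.657e+01


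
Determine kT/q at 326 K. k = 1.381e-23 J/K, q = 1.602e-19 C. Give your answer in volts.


Step 1: kT = 1.381e-23 * 326 = 4.50206e-21 J
Step 2: Vt = kT/q = 4.50206e-21 / 1.602e-19
Step 3: Vt = 0.0281 V

0.0281


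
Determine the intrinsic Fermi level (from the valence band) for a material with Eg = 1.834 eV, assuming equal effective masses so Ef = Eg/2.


Step 1: For an intrinsic semiconductor, the Fermi level sits at midgap.
Step 2: Ef = Eg / 2 = 1.834 / 2 = 0.917 eV

0.917


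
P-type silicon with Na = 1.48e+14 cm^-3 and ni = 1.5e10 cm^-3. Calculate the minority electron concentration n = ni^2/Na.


Step 1: Majority hole concentration p ≈ Na = 1.48e+14 cm^-3
Step 2: n = ni^2 / Na = (1.5e10)^2 / 1.48e+14
Step 3: n = 1.52e+06 cm^-3

1.52e+06


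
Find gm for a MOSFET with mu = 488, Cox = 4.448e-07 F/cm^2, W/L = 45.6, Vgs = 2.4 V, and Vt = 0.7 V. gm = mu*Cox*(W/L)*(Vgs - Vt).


Step 1: Vov = Vgs - Vt = 2.4 - 0.7 = 1.7 V
Step 2: gm = mu * Cox * (W/L) * Vov
Step 3: gm = 488 * 4.448e-07 * 45.6 * 1.7 = 1.68e-02 S

1.68e-02


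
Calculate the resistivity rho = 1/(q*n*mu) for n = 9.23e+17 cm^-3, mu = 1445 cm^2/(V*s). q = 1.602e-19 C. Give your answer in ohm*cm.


Step 1: sigma = q * n * mu = 1.602e-19 * 9.23e+17 * 1445 = 2.13664e+02 S/cm
Step 2: rho = 1 / sigma = 1 / 2.13664e+02 = 0.00468 ohm*cm

0.00468


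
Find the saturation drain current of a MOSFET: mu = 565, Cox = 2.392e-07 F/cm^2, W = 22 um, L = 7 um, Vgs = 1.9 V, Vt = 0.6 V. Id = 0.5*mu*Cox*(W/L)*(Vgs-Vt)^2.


Step 1: Overdrive voltage Vov = Vgs - Vt = 1.9 - 0.6 = 1.3 V
Step 2: W/L = 22/7 = 3.14286
Step 3: Id = 0.5 * 565 * 2.392e-07 * 3.14286 * 1.3^2
Step 4: Id = 3.59e-04 A

3.59e-04


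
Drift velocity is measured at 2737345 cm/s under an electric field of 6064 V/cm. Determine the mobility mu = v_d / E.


Step 1: mu = v_d / E
Step 2: mu = 2737345 / 6064
Step 3: mu = 451.41 cm^2/(V*s)

451.41


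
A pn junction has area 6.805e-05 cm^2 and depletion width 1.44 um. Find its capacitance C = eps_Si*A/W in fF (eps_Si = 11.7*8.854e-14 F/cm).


Step 1: eps_Si = 11.7 * 8.854e-14 = 1.035918e-12 F/cm
Step 2: W in cm = 1.44 * 1e-4 = 1.44e-04 cm
Step 3: C = 1.035918e-12 * 6.805e-05 / 1.44e-04 = 4.895432e-13 F
Step 4: C = 489.54 fF

489.54


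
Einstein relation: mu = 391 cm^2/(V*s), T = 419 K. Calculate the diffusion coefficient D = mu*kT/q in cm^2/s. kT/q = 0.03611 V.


Step 1: D = mu * (kT/q)
Step 2: D = 391 * 0.03611
Step 3: D = 14.12 cm^2/s

14.12


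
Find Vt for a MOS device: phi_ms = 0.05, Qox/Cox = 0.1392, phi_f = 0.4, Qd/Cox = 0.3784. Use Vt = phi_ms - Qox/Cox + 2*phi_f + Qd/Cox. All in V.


Step 1: Vt = phi_ms - Qox/Cox + 2*phi_f + Qd/Cox
Step 2: Vt = 0.05 - 0.1392 + 2*0.4 + 0.3784
Step 3: Vt = 0.05 - 0.1392 + 0.8 + 0.3784
Step 4: Vt = 1.0892 V

1.0892


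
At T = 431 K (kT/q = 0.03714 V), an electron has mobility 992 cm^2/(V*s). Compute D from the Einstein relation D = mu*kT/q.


Step 1: D = mu * (kT/q)
Step 2: D = 992 * 0.03714
Step 3: D = 36.84 cm^2/s

36.84


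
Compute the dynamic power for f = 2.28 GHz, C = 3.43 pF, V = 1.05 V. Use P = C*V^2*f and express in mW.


Step 1: V^2 = 1.05^2 = 1.1025 V^2
Step 2: P = C*V^2*f = 3.43e-12 F * 1.1025 * 2.28e9 Hz
Step 3: P = 8.621991e-03 W
Step 4: P = 8.622 mW

8.622


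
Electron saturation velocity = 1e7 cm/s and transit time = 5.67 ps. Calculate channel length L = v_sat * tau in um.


Step 1: tau in seconds = 5.67 ps * 1e-12 = 5.6700e-12 s
Step 2: L = v_sat * tau = 1e7 * 5.6700e-12 = 5.6700e-05 cm
Step 3: L in um = 5.6700e-05 * 1e4 = 0.567 um

0.567


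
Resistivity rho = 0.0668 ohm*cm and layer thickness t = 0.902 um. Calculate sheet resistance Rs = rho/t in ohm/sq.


Step 1: Convert thickness to cm: t = 0.902 um = 9.0200e-05 cm
Step 2: Rs = rho / t = 0.0668 / 9.0200e-05
Step 3: Rs = 740.6 ohm/sq

740.6


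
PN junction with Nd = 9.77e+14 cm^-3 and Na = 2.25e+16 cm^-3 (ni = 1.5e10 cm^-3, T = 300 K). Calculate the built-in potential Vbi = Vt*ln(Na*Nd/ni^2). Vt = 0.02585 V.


Step 1: Compute Na*Nd/ni^2 = 2.25e+16 * 9.77e+14 / (1.5e10)^2 = 9.7700e+10
Step 2: ln(9.7700e+10) = 25.3052
Step 3: Vbi = 0.02585 * 25.3052 = 0.654 V

0.654


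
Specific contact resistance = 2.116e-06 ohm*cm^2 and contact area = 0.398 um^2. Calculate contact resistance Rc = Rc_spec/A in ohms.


Step 1: Convert area to cm^2: 0.398 um^2 = 3.9800e-09 cm^2
Step 2: Rc = Rc_spec / A = 2.116e-06 / 3.9800e-09
Step 3: Rc = 5.32e+02 ohms

5.32e+02


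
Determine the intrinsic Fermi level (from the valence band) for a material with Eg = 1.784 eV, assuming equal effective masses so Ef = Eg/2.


Step 1: For an intrinsic semiconductor, the Fermi level sits at midgap.
Step 2: Ef = Eg / 2 = 1.784 / 2 = 0.892 eV

0.892


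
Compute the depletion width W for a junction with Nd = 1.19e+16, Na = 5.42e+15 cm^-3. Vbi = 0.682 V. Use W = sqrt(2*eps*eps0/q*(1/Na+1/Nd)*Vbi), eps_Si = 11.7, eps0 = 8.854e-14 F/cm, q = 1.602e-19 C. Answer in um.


Step 1: 1/Na + 1/Nd = 1/5.42e+15 + 1/1.19e+16 = 2.68535e-16
Step 2: 2*eps*eps0/q = 2*11.7*8.854e-14/1.602e-19 = 1.293281e+07
Step 3: W^2 = 1.293281e+07 * 2.68535e-16 * 0.682 = 2.36853e-09
Step 4: W = sqrt(2.36853e-09) = 4.867e-05 cm = 0.4867 um

0.4867


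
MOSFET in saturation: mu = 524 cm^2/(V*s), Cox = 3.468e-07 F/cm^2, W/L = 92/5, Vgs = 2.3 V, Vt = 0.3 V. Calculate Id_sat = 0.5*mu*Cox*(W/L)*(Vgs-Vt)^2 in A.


Step 1: Overdrive voltage Vov = Vgs - Vt = 2.3 - 0.3 = 2.0 V
Step 2: W/L = 92/5 = 18.4
Step 3: Id = 0.5 * 524 * 3.468e-07 * 18.4 * 2.0^2
Step 4: Id = 6.69e-03 A

6.69e-03


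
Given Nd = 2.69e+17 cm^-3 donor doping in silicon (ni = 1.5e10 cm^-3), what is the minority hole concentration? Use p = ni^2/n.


Step 1: Since Nd >> ni, n ≈ Nd = 2.69e+17 cm^-3
Step 2: p = ni^2 / n = (1.5e10)^2 / 2.69e+17
Step 3: p = 2.25e20 / 2.69e+17 = 8.36e+02 cm^-3

8.36e+02


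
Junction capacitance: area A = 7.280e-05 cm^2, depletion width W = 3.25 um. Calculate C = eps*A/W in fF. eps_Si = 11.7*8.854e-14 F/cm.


Step 1: eps_Si = 11.7 * 8.854e-14 = 1.035918e-12 F/cm
Step 2: W in cm = 3.25 * 1e-4 = 3.25e-04 cm
Step 3: C = 1.035918e-12 * 7.280e-05 / 3.25e-04 = 2.320456e-13 F
Step 4: C = 232.05 fF

232.05


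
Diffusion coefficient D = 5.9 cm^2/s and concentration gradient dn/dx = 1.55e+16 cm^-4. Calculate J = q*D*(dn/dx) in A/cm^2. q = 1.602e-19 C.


Step 1: J = q * D * (dn/dx)
Step 2: J = 1.602e-19 * 5.9 * 1.55e+16
Step 3: J = 1.47e-02 A/cm^2

1.47e-02


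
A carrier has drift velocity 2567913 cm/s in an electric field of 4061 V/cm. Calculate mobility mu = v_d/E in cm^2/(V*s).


Step 1: mu = v_d / E
Step 2: mu = 2567913 / 4061
Step 3: mu = 632.34 cm^2/(V*s)

632.34


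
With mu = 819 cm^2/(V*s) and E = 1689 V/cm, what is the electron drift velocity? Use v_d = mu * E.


Step 1: v_d = mu * E
Step 2: v_d = 819 * 1689 = 1383291
Step 3: v_d = 1.38e+06 cm/s

1.38e+06


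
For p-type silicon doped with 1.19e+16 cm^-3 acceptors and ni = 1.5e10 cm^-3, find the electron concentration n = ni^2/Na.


Step 1: Majority hole concentration p ≈ Na = 1.19e+16 cm^-3
Step 2: n = ni^2 / Na = (1.5e10)^2 / 1.19e+16
Step 3: n = 1.89e+04 cm^-3

1.89e+04


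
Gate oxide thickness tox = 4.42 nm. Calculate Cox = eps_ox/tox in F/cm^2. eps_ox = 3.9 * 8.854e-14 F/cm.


Step 1: eps_ox = 3.9 * 8.854e-14 = 3.45306e-13 F/cm
Step 2: tox in cm = 4.42 nm * 1e-7 = 4.4200e-07 cm
Step 3: Cox = 3.45306e-13 / 4.4200e-07 = 7.81e-07 F/cm^2

7.81e-07


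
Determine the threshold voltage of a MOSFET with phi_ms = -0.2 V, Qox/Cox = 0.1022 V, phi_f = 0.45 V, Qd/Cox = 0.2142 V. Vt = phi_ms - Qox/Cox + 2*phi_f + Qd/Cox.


Step 1: Vt = phi_ms - Qox/Cox + 2*phi_f + Qd/Cox
Step 2: Vt = -0.2 - 0.1022 + 2*0.45 + 0.2142
Step 3: Vt = -0.2 - 0.1022 + 0.9 + 0.2142
Step 4: Vt = 0.812 V

0.812


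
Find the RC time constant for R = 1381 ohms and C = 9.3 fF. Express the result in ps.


Step 1: tau = R * C
Step 2: tau = 1381 * 9.3 fF = 1381 * 9.3e-15 F
Step 3: tau = 1.28433e-11 s = 12.8433 ps

12.8433


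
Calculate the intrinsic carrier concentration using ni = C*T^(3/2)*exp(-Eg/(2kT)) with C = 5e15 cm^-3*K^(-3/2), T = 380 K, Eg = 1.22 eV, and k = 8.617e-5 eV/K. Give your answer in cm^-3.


Step 1: Compute kT = 8.617e-5 * 380 = 0.0327446 eV
Step 2: Exponent = -Eg/(2kT) = -1.22/(2*0.0327446) = -18.62903
Step 3: T^(3/2) = 380^1.5 = 7407.56
Step 4: ni = 5e15 * 7407.56 * exp(-18.62903) = 3.01e+11 cm^-3

3.01e+11


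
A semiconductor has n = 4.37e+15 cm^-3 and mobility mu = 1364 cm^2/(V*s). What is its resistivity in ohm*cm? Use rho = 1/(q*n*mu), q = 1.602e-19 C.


Step 1: sigma = q * n * mu = 1.602e-19 * 4.37e+15 * 1364 = 9.54901e-01 S/cm
Step 2: rho = 1 / sigma = 1 / 9.54901e-01 = 1.047 ohm*cm

1.047


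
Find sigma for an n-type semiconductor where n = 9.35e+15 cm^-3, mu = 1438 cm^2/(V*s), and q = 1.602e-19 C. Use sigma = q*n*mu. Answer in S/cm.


Step 1: sigma = q * n * mu
Step 2: sigma = 1.602e-19 * 9.35e+15 * 1438
Step 3: sigma = 2.154e+00 S/cm

2.154e+00


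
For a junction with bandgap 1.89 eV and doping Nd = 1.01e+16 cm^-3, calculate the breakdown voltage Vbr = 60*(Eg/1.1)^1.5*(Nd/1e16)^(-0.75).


Step 1: Eg/1.1 = 1.89/1.1 = 1.718182
Step 2: (Eg/1.1)^1.5 = 1.718182^1.5 = 2.252183
Step 3: (Nd/1e16)^(-0.75) = (1.01)^(-0.75) = 0.992565
Step 4: Vbr = 60 * 2.252183 * 0.992565 = 134.1 V

134.1


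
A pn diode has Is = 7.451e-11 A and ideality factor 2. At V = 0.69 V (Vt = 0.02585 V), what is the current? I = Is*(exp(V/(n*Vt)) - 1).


Step 1: V/(n*Vt) = 0.69/(2*0.02585) = 13.3462
Step 2: exp(13.3462) = 6.2543e+05
Step 3: I = 7.451e-11 * (6.2543e+05 - 1) = 4.66e-05 A

4.66e-05


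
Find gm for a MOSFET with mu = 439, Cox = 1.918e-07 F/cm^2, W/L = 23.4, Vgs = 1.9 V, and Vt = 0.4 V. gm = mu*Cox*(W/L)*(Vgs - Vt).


Step 1: Vov = Vgs - Vt = 1.9 - 0.4 = 1.5 V
Step 2: gm = mu * Cox * (W/L) * Vov
Step 3: gm = 439 * 1.918e-07 * 23.4 * 1.5 = 2.96e-03 S

2.96e-03


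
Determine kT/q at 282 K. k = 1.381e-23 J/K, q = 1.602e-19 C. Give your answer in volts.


Step 1: kT = 1.381e-23 * 282 = 3.89442e-21 J
Step 2: Vt = kT/q = 3.89442e-21 / 1.602e-19
Step 3: Vt = 0.02431 V

0.02431


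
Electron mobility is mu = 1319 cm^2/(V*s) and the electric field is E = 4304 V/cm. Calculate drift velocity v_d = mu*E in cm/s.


Step 1: v_d = mu * E
Step 2: v_d = 1319 * 4304 = 5676976
Step 3: v_d = 5.68e+06 cm/s

5.68e+06


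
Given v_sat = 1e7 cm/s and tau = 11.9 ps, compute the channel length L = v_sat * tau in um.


Step 1: tau in seconds = 11.9 ps * 1e-12 = 1.1900e-11 s
Step 2: L = v_sat * tau = 1e7 * 1.1900e-11 = 1.1900e-04 cm
Step 3: L in um = 1.1900e-04 * 1e4 = 1.19 um

1.19


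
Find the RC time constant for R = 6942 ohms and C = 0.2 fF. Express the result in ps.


Step 1: tau = R * C
Step 2: tau = 6942 * 0.2 fF = 6942 * 2.0e-16 F
Step 3: tau = 1.3884e-12 s = 1.3884 ps

1.3884


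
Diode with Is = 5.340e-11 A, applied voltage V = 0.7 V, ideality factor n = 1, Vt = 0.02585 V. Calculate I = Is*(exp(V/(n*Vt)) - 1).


Step 1: V/(n*Vt) = 0.7/(1*0.02585) = 27.0793
Step 2: exp(27.0793) = 5.7596e+11
Step 3: I = 5.340e-11 * (5.7596e+11 - 1) = 3.08e+01 A

3.08e+01


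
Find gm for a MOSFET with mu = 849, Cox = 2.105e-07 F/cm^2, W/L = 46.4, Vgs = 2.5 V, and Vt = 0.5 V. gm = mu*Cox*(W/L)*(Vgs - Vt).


Step 1: Vov = Vgs - Vt = 2.5 - 0.5 = 2.0 V
Step 2: gm = mu * Cox * (W/L) * Vov
Step 3: gm = 849 * 2.105e-07 * 46.4 * 2.0 = 1.66e-02 S

1.66e-02


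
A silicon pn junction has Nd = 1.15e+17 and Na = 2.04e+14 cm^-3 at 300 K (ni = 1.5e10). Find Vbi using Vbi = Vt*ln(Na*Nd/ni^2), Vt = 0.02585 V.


Step 1: Compute Na*Nd/ni^2 = 2.04e+14 * 1.15e+17 / (1.5e10)^2 = 1.0427e+11
Step 2: ln(1.0427e+11) = 25.3702
Step 3: Vbi = 0.02585 * 25.3702 = 0.656 V

0.656


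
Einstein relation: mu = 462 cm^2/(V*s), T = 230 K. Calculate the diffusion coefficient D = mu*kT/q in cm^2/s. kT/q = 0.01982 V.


Step 1: D = mu * (kT/q)
Step 2: D = 462 * 0.01982
Step 3: D = 9.16 cm^2/s

9.16


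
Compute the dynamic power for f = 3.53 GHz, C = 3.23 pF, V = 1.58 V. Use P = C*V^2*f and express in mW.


Step 1: V^2 = 1.58^2 = 2.4964 V^2
Step 2: P = C*V^2*f = 3.23e-12 F * 2.4964 * 3.53e9 Hz
Step 3: P = 2.846370316e-02 W
Step 4: P = 28.464 mW

28.464


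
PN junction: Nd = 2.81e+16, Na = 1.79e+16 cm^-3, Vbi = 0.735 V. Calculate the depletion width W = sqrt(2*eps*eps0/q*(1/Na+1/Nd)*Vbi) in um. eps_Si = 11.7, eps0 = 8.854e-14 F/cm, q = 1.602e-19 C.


Step 1: 1/Na + 1/Nd = 1/1.79e+16 + 1/2.81e+16 = 9.14531e-17
Step 2: 2*eps*eps0/q = 2*11.7*8.854e-14/1.602e-19 = 1.293281e+07
Step 3: W^2 = 1.293281e+07 * 9.14531e-17 * 0.735 = 8.69318e-10
Step 4: W = sqrt(8.69318e-10) = 2.948e-05 cm = 0.2948 um

0.2948


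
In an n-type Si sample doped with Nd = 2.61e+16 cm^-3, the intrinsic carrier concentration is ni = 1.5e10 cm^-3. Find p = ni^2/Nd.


Step 1: Since Nd >> ni, n ≈ Nd = 2.61e+16 cm^-3
Step 2: p = ni^2 / n = (1.5e10)^2 / 2.61e+16
Step 3: p = 2.25e20 / 2.61e+16 = 8.62e+03 cm^-3

8.62e+03


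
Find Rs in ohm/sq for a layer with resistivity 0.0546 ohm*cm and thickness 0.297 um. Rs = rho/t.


Step 1: Convert thickness to cm: t = 0.297 um = 2.9700e-05 cm
Step 2: Rs = rho / t = 0.0546 / 2.9700e-05
Step 3: Rs = 1838.4 ohm/sq

1838.4


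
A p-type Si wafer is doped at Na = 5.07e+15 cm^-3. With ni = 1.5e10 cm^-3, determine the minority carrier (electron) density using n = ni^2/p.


Step 1: Majority hole concentration p ≈ Na = 5.07e+15 cm^-3
Step 2: n = ni^2 / Na = (1.5e10)^2 / 5.07e+15
Step 3: n = 4.44e+04 cm^-3

4.44e+04


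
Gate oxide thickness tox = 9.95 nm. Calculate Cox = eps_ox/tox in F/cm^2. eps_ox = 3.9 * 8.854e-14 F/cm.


Step 1: eps_ox = 3.9 * 8.854e-14 = 3.45306e-13 F/cm
Step 2: tox in cm = 9.95 nm * 1e-7 = 9.9500e-07 cm
Step 3: Cox = 3.45306e-13 / 9.9500e-07 = 3.47e-07 F/cm^2

3.47e-07


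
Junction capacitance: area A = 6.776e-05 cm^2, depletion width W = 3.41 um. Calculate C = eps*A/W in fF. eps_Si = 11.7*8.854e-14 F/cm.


Step 1: eps_Si = 11.7 * 8.854e-14 = 1.035918e-12 F/cm
Step 2: W in cm = 3.41 * 1e-4 = 3.41e-04 cm
Step 3: C = 1.035918e-12 * 6.776e-05 / 3.41e-04 = 2.058469e-13 F
Step 4: C = 205.85 fF

205.85


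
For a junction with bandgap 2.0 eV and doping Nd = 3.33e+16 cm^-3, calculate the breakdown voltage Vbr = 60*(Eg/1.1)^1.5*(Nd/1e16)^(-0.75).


Step 1: Eg/1.1 = 2.0/1.1 = 1.818182
Step 2: (Eg/1.1)^1.5 = 1.818182^1.5 = 2.451636
Step 3: (Nd/1e16)^(-0.75) = (3.33)^(-0.75) = 0.405664
Step 4: Vbr = 60 * 2.451636 * 0.405664 = 59.7 V

59.7


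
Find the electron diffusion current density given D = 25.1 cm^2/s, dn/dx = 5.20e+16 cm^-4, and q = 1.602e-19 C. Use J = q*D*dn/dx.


Step 1: J = q * D * (dn/dx)
Step 2: J = 1.602e-19 * 25.1 * 5.20e+16
Step 3: J = 2.09e-01 A/cm^2

2.09e-01


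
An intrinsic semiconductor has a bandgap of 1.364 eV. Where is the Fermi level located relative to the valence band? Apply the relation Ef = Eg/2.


Step 1: For an intrinsic semiconductor, the Fermi level sits at midgap.
Step 2: Ef = Eg / 2 = 1.364 / 2 = 0.682 eV

0.682
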